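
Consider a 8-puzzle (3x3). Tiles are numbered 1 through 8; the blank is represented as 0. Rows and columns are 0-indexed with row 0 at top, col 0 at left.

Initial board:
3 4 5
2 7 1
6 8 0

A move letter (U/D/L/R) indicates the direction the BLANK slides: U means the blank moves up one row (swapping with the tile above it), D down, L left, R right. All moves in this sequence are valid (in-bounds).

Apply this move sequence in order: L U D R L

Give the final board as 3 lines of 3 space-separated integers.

After move 1 (L):
3 4 5
2 7 1
6 0 8

After move 2 (U):
3 4 5
2 0 1
6 7 8

After move 3 (D):
3 4 5
2 7 1
6 0 8

After move 4 (R):
3 4 5
2 7 1
6 8 0

After move 5 (L):
3 4 5
2 7 1
6 0 8

Answer: 3 4 5
2 7 1
6 0 8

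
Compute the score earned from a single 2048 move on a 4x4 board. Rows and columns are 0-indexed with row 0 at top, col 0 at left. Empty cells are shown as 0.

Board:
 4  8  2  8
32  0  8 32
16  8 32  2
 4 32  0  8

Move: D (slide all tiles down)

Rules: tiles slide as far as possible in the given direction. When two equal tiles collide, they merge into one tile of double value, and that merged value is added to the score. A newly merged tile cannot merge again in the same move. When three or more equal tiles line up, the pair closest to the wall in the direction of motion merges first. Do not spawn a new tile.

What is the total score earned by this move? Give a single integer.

Slide down:
col 0: [4, 32, 16, 4] -> [4, 32, 16, 4]  score +0 (running 0)
col 1: [8, 0, 8, 32] -> [0, 0, 16, 32]  score +16 (running 16)
col 2: [2, 8, 32, 0] -> [0, 2, 8, 32]  score +0 (running 16)
col 3: [8, 32, 2, 8] -> [8, 32, 2, 8]  score +0 (running 16)
Board after move:
 4  0  0  8
32  0  2 32
16 16  8  2
 4 32 32  8

Answer: 16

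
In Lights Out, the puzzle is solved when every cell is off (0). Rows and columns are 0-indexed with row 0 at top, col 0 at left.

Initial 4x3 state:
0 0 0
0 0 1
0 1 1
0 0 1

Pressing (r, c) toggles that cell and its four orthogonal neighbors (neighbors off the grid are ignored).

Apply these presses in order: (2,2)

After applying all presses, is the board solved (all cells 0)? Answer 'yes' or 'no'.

Answer: yes

Derivation:
After press 1 at (2,2):
0 0 0
0 0 0
0 0 0
0 0 0

Lights still on: 0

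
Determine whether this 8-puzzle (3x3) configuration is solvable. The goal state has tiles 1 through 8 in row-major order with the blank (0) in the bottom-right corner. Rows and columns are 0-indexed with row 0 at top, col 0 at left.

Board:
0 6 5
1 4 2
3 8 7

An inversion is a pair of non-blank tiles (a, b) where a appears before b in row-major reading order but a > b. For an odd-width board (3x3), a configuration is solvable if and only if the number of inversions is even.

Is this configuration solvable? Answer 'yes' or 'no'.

Inversions (pairs i<j in row-major order where tile[i] > tile[j] > 0): 12
12 is even, so the puzzle is solvable.

Answer: yes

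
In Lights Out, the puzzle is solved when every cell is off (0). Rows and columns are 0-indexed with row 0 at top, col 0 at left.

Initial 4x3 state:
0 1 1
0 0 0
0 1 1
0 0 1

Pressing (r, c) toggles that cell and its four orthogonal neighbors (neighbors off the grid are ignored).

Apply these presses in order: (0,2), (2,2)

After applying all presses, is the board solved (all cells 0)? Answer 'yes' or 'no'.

Answer: yes

Derivation:
After press 1 at (0,2):
0 0 0
0 0 1
0 1 1
0 0 1

After press 2 at (2,2):
0 0 0
0 0 0
0 0 0
0 0 0

Lights still on: 0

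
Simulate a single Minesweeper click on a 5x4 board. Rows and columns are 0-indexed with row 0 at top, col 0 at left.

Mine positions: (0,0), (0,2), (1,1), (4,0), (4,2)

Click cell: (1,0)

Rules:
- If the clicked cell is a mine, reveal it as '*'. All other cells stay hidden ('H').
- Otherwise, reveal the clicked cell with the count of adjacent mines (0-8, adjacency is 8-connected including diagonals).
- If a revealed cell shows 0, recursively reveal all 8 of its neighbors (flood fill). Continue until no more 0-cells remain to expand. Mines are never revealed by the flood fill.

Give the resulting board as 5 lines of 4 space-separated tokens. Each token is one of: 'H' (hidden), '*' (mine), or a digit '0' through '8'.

H H H H
2 H H H
H H H H
H H H H
H H H H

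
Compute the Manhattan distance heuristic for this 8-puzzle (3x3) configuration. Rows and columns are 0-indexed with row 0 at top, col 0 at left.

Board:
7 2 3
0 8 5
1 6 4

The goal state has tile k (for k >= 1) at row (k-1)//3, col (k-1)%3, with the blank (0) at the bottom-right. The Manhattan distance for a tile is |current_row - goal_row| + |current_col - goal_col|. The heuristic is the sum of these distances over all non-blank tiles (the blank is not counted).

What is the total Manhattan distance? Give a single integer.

Answer: 11

Derivation:
Tile 7: (0,0)->(2,0) = 2
Tile 2: (0,1)->(0,1) = 0
Tile 3: (0,2)->(0,2) = 0
Tile 8: (1,1)->(2,1) = 1
Tile 5: (1,2)->(1,1) = 1
Tile 1: (2,0)->(0,0) = 2
Tile 6: (2,1)->(1,2) = 2
Tile 4: (2,2)->(1,0) = 3
Sum: 2 + 0 + 0 + 1 + 1 + 2 + 2 + 3 = 11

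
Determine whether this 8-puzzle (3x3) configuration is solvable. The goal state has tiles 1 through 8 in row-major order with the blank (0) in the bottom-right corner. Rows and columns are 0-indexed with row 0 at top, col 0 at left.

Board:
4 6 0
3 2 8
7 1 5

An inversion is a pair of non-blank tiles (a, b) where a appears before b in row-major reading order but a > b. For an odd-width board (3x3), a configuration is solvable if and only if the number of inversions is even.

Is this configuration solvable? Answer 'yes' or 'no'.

Inversions (pairs i<j in row-major order where tile[i] > tile[j] > 0): 15
15 is odd, so the puzzle is not solvable.

Answer: no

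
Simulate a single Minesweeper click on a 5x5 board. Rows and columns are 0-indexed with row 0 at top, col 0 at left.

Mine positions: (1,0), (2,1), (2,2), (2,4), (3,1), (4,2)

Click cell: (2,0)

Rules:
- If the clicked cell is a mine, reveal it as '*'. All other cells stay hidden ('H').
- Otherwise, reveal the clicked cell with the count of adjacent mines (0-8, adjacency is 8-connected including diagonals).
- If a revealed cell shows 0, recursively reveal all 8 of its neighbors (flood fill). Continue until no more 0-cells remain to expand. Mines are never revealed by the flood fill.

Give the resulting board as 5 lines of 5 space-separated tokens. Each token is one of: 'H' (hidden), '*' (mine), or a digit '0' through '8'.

H H H H H
H H H H H
3 H H H H
H H H H H
H H H H H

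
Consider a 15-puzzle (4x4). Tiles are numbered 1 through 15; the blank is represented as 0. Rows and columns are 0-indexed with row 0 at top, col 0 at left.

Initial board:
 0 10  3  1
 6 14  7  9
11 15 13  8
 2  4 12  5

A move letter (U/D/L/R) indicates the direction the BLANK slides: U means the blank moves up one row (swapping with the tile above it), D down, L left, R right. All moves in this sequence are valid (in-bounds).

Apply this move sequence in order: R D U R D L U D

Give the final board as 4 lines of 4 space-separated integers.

Answer: 10  3  7  1
 6  0 14  9
11 15 13  8
 2  4 12  5

Derivation:
After move 1 (R):
10  0  3  1
 6 14  7  9
11 15 13  8
 2  4 12  5

After move 2 (D):
10 14  3  1
 6  0  7  9
11 15 13  8
 2  4 12  5

After move 3 (U):
10  0  3  1
 6 14  7  9
11 15 13  8
 2  4 12  5

After move 4 (R):
10  3  0  1
 6 14  7  9
11 15 13  8
 2  4 12  5

After move 5 (D):
10  3  7  1
 6 14  0  9
11 15 13  8
 2  4 12  5

After move 6 (L):
10  3  7  1
 6  0 14  9
11 15 13  8
 2  4 12  5

After move 7 (U):
10  0  7  1
 6  3 14  9
11 15 13  8
 2  4 12  5

After move 8 (D):
10  3  7  1
 6  0 14  9
11 15 13  8
 2  4 12  5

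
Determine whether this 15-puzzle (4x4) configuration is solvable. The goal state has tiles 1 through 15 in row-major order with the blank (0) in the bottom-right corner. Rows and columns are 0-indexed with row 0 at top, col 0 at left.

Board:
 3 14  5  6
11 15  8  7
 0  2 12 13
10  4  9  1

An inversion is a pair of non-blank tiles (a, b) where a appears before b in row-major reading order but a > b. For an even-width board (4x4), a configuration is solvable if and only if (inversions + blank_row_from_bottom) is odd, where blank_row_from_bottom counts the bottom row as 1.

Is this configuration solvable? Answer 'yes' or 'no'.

Inversions: 57
Blank is in row 2 (0-indexed from top), which is row 2 counting from the bottom (bottom = 1).
57 + 2 = 59, which is odd, so the puzzle is solvable.

Answer: yes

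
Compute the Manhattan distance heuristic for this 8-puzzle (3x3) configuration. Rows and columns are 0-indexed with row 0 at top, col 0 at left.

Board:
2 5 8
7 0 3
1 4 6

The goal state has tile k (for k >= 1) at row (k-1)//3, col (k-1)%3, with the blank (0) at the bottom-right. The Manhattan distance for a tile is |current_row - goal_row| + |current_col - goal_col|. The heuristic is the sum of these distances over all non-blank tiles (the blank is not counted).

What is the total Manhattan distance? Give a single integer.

Tile 2: at (0,0), goal (0,1), distance |0-0|+|0-1| = 1
Tile 5: at (0,1), goal (1,1), distance |0-1|+|1-1| = 1
Tile 8: at (0,2), goal (2,1), distance |0-2|+|2-1| = 3
Tile 7: at (1,0), goal (2,0), distance |1-2|+|0-0| = 1
Tile 3: at (1,2), goal (0,2), distance |1-0|+|2-2| = 1
Tile 1: at (2,0), goal (0,0), distance |2-0|+|0-0| = 2
Tile 4: at (2,1), goal (1,0), distance |2-1|+|1-0| = 2
Tile 6: at (2,2), goal (1,2), distance |2-1|+|2-2| = 1
Sum: 1 + 1 + 3 + 1 + 1 + 2 + 2 + 1 = 12

Answer: 12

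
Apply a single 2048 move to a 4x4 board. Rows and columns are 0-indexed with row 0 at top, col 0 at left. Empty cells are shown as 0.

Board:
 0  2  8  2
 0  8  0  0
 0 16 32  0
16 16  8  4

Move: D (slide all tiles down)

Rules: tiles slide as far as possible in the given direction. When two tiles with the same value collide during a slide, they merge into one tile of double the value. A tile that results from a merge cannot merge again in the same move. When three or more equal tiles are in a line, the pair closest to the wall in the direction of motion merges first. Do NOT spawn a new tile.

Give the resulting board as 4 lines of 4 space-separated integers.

Answer:  0  0  0  0
 0  2  8  0
 0  8 32  2
16 32  8  4

Derivation:
Slide down:
col 0: [0, 0, 0, 16] -> [0, 0, 0, 16]
col 1: [2, 8, 16, 16] -> [0, 2, 8, 32]
col 2: [8, 0, 32, 8] -> [0, 8, 32, 8]
col 3: [2, 0, 0, 4] -> [0, 0, 2, 4]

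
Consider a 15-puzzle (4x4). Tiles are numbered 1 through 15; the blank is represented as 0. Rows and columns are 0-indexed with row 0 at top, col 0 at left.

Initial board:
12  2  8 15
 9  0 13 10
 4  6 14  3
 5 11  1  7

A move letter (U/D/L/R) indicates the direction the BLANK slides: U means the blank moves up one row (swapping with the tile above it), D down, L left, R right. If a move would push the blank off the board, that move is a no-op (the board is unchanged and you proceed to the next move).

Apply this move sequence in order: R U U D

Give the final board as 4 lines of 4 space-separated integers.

After move 1 (R):
12  2  8 15
 9 13  0 10
 4  6 14  3
 5 11  1  7

After move 2 (U):
12  2  0 15
 9 13  8 10
 4  6 14  3
 5 11  1  7

After move 3 (U):
12  2  0 15
 9 13  8 10
 4  6 14  3
 5 11  1  7

After move 4 (D):
12  2  8 15
 9 13  0 10
 4  6 14  3
 5 11  1  7

Answer: 12  2  8 15
 9 13  0 10
 4  6 14  3
 5 11  1  7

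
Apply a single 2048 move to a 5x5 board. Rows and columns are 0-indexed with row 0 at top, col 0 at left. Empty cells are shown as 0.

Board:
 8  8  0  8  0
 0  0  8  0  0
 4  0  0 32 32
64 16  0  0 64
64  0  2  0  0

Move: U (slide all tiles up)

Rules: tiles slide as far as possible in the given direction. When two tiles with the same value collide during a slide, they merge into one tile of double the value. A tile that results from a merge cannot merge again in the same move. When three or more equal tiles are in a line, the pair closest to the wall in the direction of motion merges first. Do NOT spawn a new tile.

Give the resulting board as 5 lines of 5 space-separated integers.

Answer:   8   8   8   8  32
  4  16   2  32  64
128   0   0   0   0
  0   0   0   0   0
  0   0   0   0   0

Derivation:
Slide up:
col 0: [8, 0, 4, 64, 64] -> [8, 4, 128, 0, 0]
col 1: [8, 0, 0, 16, 0] -> [8, 16, 0, 0, 0]
col 2: [0, 8, 0, 0, 2] -> [8, 2, 0, 0, 0]
col 3: [8, 0, 32, 0, 0] -> [8, 32, 0, 0, 0]
col 4: [0, 0, 32, 64, 0] -> [32, 64, 0, 0, 0]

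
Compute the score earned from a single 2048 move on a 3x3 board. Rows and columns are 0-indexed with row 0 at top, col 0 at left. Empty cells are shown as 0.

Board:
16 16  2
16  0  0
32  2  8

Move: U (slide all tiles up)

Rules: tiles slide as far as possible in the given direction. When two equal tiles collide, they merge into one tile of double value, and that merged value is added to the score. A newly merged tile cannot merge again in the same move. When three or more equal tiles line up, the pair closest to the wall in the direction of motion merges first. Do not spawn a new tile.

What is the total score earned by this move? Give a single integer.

Answer: 32

Derivation:
Slide up:
col 0: [16, 16, 32] -> [32, 32, 0]  score +32 (running 32)
col 1: [16, 0, 2] -> [16, 2, 0]  score +0 (running 32)
col 2: [2, 0, 8] -> [2, 8, 0]  score +0 (running 32)
Board after move:
32 16  2
32  2  8
 0  0  0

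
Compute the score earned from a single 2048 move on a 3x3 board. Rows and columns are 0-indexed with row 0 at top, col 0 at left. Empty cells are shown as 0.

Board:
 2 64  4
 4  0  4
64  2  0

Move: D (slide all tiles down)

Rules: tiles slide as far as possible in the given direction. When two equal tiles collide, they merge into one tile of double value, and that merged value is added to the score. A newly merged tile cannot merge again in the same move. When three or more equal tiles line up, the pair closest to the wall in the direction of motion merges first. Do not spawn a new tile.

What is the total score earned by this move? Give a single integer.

Slide down:
col 0: [2, 4, 64] -> [2, 4, 64]  score +0 (running 0)
col 1: [64, 0, 2] -> [0, 64, 2]  score +0 (running 0)
col 2: [4, 4, 0] -> [0, 0, 8]  score +8 (running 8)
Board after move:
 2  0  0
 4 64  0
64  2  8

Answer: 8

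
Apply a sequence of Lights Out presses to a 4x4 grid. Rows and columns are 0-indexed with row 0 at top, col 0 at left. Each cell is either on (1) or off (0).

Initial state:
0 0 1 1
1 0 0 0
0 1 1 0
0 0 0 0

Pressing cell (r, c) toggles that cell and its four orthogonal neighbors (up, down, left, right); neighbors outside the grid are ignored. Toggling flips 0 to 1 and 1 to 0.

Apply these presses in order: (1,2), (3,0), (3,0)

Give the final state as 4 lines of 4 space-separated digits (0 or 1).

Answer: 0 0 0 1
1 1 1 1
0 1 0 0
0 0 0 0

Derivation:
After press 1 at (1,2):
0 0 0 1
1 1 1 1
0 1 0 0
0 0 0 0

After press 2 at (3,0):
0 0 0 1
1 1 1 1
1 1 0 0
1 1 0 0

After press 3 at (3,0):
0 0 0 1
1 1 1 1
0 1 0 0
0 0 0 0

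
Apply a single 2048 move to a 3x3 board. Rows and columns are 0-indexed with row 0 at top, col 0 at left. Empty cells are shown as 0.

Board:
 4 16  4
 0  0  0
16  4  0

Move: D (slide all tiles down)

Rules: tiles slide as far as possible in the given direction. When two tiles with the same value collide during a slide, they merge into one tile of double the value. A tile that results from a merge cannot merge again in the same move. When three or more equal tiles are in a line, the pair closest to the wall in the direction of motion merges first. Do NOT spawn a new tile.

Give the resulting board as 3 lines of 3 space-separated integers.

Answer:  0  0  0
 4 16  0
16  4  4

Derivation:
Slide down:
col 0: [4, 0, 16] -> [0, 4, 16]
col 1: [16, 0, 4] -> [0, 16, 4]
col 2: [4, 0, 0] -> [0, 0, 4]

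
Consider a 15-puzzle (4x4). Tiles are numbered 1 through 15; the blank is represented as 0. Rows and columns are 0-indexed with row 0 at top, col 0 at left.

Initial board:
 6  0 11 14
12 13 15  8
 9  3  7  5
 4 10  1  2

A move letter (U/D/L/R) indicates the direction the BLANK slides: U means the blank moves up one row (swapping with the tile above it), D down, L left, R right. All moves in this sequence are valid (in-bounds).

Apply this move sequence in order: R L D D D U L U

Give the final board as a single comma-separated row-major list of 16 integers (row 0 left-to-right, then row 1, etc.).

Answer: 6, 13, 11, 14, 0, 3, 15, 8, 12, 9, 7, 5, 4, 10, 1, 2

Derivation:
After move 1 (R):
 6 11  0 14
12 13 15  8
 9  3  7  5
 4 10  1  2

After move 2 (L):
 6  0 11 14
12 13 15  8
 9  3  7  5
 4 10  1  2

After move 3 (D):
 6 13 11 14
12  0 15  8
 9  3  7  5
 4 10  1  2

After move 4 (D):
 6 13 11 14
12  3 15  8
 9  0  7  5
 4 10  1  2

After move 5 (D):
 6 13 11 14
12  3 15  8
 9 10  7  5
 4  0  1  2

After move 6 (U):
 6 13 11 14
12  3 15  8
 9  0  7  5
 4 10  1  2

After move 7 (L):
 6 13 11 14
12  3 15  8
 0  9  7  5
 4 10  1  2

After move 8 (U):
 6 13 11 14
 0  3 15  8
12  9  7  5
 4 10  1  2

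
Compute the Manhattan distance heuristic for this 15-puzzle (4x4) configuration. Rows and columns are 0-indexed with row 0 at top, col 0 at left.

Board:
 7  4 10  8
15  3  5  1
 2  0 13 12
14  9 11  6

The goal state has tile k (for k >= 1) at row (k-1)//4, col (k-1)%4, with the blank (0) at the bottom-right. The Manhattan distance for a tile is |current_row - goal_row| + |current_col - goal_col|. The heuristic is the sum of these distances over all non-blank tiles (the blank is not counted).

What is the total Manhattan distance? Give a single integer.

Tile 7: (0,0)->(1,2) = 3
Tile 4: (0,1)->(0,3) = 2
Tile 10: (0,2)->(2,1) = 3
Tile 8: (0,3)->(1,3) = 1
Tile 15: (1,0)->(3,2) = 4
Tile 3: (1,1)->(0,2) = 2
Tile 5: (1,2)->(1,0) = 2
Tile 1: (1,3)->(0,0) = 4
Tile 2: (2,0)->(0,1) = 3
Tile 13: (2,2)->(3,0) = 3
Tile 12: (2,3)->(2,3) = 0
Tile 14: (3,0)->(3,1) = 1
Tile 9: (3,1)->(2,0) = 2
Tile 11: (3,2)->(2,2) = 1
Tile 6: (3,3)->(1,1) = 4
Sum: 3 + 2 + 3 + 1 + 4 + 2 + 2 + 4 + 3 + 3 + 0 + 1 + 2 + 1 + 4 = 35

Answer: 35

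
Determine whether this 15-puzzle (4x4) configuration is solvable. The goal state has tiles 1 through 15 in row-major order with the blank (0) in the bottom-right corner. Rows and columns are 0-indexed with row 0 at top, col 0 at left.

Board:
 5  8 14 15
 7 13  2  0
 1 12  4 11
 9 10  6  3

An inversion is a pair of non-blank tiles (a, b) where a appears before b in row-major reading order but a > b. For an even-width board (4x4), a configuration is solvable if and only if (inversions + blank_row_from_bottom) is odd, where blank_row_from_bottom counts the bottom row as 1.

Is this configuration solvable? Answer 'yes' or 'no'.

Inversions: 63
Blank is in row 1 (0-indexed from top), which is row 3 counting from the bottom (bottom = 1).
63 + 3 = 66, which is even, so the puzzle is not solvable.

Answer: no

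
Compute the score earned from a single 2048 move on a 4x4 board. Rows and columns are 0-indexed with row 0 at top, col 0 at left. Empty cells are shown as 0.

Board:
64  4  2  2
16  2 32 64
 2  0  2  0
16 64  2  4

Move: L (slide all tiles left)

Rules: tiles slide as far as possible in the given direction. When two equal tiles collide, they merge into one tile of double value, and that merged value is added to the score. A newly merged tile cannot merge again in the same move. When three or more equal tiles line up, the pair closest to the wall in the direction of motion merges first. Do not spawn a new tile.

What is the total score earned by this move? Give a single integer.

Answer: 8

Derivation:
Slide left:
row 0: [64, 4, 2, 2] -> [64, 4, 4, 0]  score +4 (running 4)
row 1: [16, 2, 32, 64] -> [16, 2, 32, 64]  score +0 (running 4)
row 2: [2, 0, 2, 0] -> [4, 0, 0, 0]  score +4 (running 8)
row 3: [16, 64, 2, 4] -> [16, 64, 2, 4]  score +0 (running 8)
Board after move:
64  4  4  0
16  2 32 64
 4  0  0  0
16 64  2  4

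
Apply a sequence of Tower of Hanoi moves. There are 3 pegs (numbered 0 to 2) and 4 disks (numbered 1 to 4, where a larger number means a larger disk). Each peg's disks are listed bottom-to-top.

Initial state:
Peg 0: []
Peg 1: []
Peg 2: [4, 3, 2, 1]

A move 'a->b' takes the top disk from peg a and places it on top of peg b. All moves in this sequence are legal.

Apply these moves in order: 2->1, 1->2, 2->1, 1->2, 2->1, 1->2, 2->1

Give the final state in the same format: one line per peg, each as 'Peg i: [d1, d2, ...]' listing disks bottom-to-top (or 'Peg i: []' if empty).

After move 1 (2->1):
Peg 0: []
Peg 1: [1]
Peg 2: [4, 3, 2]

After move 2 (1->2):
Peg 0: []
Peg 1: []
Peg 2: [4, 3, 2, 1]

After move 3 (2->1):
Peg 0: []
Peg 1: [1]
Peg 2: [4, 3, 2]

After move 4 (1->2):
Peg 0: []
Peg 1: []
Peg 2: [4, 3, 2, 1]

After move 5 (2->1):
Peg 0: []
Peg 1: [1]
Peg 2: [4, 3, 2]

After move 6 (1->2):
Peg 0: []
Peg 1: []
Peg 2: [4, 3, 2, 1]

After move 7 (2->1):
Peg 0: []
Peg 1: [1]
Peg 2: [4, 3, 2]

Answer: Peg 0: []
Peg 1: [1]
Peg 2: [4, 3, 2]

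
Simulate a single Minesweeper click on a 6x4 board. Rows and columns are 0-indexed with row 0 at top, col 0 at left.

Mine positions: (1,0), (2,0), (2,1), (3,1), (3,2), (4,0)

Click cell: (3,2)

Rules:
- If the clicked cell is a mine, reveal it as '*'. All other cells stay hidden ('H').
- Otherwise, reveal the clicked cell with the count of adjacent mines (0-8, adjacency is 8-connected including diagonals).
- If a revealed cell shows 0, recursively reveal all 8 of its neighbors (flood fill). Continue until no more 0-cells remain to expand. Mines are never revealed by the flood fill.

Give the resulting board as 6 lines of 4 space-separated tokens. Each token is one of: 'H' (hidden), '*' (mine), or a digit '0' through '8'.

H H H H
H H H H
H H H H
H H * H
H H H H
H H H H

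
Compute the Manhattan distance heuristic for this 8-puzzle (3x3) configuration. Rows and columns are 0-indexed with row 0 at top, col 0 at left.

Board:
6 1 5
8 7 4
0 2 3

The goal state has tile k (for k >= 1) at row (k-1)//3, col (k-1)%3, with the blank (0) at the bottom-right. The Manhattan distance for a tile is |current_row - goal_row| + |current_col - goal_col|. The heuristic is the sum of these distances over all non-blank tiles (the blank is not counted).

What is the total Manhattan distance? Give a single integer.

Tile 6: (0,0)->(1,2) = 3
Tile 1: (0,1)->(0,0) = 1
Tile 5: (0,2)->(1,1) = 2
Tile 8: (1,0)->(2,1) = 2
Tile 7: (1,1)->(2,0) = 2
Tile 4: (1,2)->(1,0) = 2
Tile 2: (2,1)->(0,1) = 2
Tile 3: (2,2)->(0,2) = 2
Sum: 3 + 1 + 2 + 2 + 2 + 2 + 2 + 2 = 16

Answer: 16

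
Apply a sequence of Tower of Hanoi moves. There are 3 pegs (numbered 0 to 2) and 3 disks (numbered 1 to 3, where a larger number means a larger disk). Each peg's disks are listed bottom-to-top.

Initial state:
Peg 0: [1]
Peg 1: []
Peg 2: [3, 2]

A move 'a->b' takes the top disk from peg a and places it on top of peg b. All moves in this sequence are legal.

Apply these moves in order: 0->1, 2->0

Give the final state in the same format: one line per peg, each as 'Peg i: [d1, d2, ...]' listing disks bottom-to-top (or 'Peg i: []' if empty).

After move 1 (0->1):
Peg 0: []
Peg 1: [1]
Peg 2: [3, 2]

After move 2 (2->0):
Peg 0: [2]
Peg 1: [1]
Peg 2: [3]

Answer: Peg 0: [2]
Peg 1: [1]
Peg 2: [3]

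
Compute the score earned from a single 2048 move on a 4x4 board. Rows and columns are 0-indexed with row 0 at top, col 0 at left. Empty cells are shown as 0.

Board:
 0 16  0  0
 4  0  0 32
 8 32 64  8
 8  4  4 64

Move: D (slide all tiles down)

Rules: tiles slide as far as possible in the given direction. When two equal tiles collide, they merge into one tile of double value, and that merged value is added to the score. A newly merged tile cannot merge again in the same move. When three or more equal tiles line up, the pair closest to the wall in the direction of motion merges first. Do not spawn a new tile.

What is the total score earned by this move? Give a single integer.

Answer: 16

Derivation:
Slide down:
col 0: [0, 4, 8, 8] -> [0, 0, 4, 16]  score +16 (running 16)
col 1: [16, 0, 32, 4] -> [0, 16, 32, 4]  score +0 (running 16)
col 2: [0, 0, 64, 4] -> [0, 0, 64, 4]  score +0 (running 16)
col 3: [0, 32, 8, 64] -> [0, 32, 8, 64]  score +0 (running 16)
Board after move:
 0  0  0  0
 0 16  0 32
 4 32 64  8
16  4  4 64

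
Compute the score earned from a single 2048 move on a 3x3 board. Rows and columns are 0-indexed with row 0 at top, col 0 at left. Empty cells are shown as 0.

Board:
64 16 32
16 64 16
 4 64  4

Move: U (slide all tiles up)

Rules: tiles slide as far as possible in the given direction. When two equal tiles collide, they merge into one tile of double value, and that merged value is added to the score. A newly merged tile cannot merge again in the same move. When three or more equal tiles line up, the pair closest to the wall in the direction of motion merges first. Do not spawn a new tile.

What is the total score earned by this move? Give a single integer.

Answer: 128

Derivation:
Slide up:
col 0: [64, 16, 4] -> [64, 16, 4]  score +0 (running 0)
col 1: [16, 64, 64] -> [16, 128, 0]  score +128 (running 128)
col 2: [32, 16, 4] -> [32, 16, 4]  score +0 (running 128)
Board after move:
 64  16  32
 16 128  16
  4   0   4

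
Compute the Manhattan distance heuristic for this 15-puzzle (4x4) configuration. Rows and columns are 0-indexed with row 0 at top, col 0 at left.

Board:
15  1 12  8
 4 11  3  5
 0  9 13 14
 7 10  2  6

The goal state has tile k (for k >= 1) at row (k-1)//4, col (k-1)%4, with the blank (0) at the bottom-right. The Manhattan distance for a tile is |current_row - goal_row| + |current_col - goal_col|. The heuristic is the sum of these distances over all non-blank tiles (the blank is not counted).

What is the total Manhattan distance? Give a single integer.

Answer: 40

Derivation:
Tile 15: (0,0)->(3,2) = 5
Tile 1: (0,1)->(0,0) = 1
Tile 12: (0,2)->(2,3) = 3
Tile 8: (0,3)->(1,3) = 1
Tile 4: (1,0)->(0,3) = 4
Tile 11: (1,1)->(2,2) = 2
Tile 3: (1,2)->(0,2) = 1
Tile 5: (1,3)->(1,0) = 3
Tile 9: (2,1)->(2,0) = 1
Tile 13: (2,2)->(3,0) = 3
Tile 14: (2,3)->(3,1) = 3
Tile 7: (3,0)->(1,2) = 4
Tile 10: (3,1)->(2,1) = 1
Tile 2: (3,2)->(0,1) = 4
Tile 6: (3,3)->(1,1) = 4
Sum: 5 + 1 + 3 + 1 + 4 + 2 + 1 + 3 + 1 + 3 + 3 + 4 + 1 + 4 + 4 = 40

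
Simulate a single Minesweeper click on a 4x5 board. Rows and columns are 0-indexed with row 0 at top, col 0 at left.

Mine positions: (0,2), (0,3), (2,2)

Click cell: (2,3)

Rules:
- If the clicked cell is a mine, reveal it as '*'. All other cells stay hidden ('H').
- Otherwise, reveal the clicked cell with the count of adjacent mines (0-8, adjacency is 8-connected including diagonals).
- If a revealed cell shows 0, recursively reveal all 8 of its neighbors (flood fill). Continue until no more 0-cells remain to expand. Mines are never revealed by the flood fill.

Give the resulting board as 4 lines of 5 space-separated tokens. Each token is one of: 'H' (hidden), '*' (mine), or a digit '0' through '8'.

H H H H H
H H H H H
H H H 1 H
H H H H H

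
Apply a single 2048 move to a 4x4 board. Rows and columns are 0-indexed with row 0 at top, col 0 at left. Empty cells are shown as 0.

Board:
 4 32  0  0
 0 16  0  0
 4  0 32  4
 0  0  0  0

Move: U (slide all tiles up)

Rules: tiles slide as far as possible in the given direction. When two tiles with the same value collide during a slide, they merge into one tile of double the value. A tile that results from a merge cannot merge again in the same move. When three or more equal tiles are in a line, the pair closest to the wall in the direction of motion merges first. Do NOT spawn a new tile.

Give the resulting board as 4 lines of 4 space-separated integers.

Answer:  8 32 32  4
 0 16  0  0
 0  0  0  0
 0  0  0  0

Derivation:
Slide up:
col 0: [4, 0, 4, 0] -> [8, 0, 0, 0]
col 1: [32, 16, 0, 0] -> [32, 16, 0, 0]
col 2: [0, 0, 32, 0] -> [32, 0, 0, 0]
col 3: [0, 0, 4, 0] -> [4, 0, 0, 0]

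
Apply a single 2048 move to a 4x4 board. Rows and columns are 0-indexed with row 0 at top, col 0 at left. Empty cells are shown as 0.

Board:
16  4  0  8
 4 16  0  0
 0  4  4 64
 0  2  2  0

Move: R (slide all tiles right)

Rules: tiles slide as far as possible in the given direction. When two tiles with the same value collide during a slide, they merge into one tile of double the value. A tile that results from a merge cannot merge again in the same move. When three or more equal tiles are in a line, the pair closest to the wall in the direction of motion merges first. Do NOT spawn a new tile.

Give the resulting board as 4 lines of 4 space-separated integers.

Answer:  0 16  4  8
 0  0  4 16
 0  0  8 64
 0  0  0  4

Derivation:
Slide right:
row 0: [16, 4, 0, 8] -> [0, 16, 4, 8]
row 1: [4, 16, 0, 0] -> [0, 0, 4, 16]
row 2: [0, 4, 4, 64] -> [0, 0, 8, 64]
row 3: [0, 2, 2, 0] -> [0, 0, 0, 4]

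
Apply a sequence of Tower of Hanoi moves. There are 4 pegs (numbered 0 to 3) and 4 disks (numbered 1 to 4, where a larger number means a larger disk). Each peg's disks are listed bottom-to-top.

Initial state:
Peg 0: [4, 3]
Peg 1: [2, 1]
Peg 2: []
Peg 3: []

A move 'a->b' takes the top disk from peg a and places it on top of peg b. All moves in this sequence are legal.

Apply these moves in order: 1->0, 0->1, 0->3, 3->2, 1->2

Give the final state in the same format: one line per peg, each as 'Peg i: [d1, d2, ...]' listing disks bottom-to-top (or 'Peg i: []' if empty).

Answer: Peg 0: [4]
Peg 1: [2]
Peg 2: [3, 1]
Peg 3: []

Derivation:
After move 1 (1->0):
Peg 0: [4, 3, 1]
Peg 1: [2]
Peg 2: []
Peg 3: []

After move 2 (0->1):
Peg 0: [4, 3]
Peg 1: [2, 1]
Peg 2: []
Peg 3: []

After move 3 (0->3):
Peg 0: [4]
Peg 1: [2, 1]
Peg 2: []
Peg 3: [3]

After move 4 (3->2):
Peg 0: [4]
Peg 1: [2, 1]
Peg 2: [3]
Peg 3: []

After move 5 (1->2):
Peg 0: [4]
Peg 1: [2]
Peg 2: [3, 1]
Peg 3: []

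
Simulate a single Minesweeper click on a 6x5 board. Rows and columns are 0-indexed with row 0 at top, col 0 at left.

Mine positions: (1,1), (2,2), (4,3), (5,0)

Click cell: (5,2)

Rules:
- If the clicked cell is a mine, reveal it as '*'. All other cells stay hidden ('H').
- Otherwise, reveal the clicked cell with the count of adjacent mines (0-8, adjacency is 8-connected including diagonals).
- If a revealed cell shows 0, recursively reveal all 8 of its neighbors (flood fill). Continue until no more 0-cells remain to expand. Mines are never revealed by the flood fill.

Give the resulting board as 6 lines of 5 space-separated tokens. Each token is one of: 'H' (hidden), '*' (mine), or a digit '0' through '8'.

H H H H H
H H H H H
H H H H H
H H H H H
H H H H H
H H 1 H H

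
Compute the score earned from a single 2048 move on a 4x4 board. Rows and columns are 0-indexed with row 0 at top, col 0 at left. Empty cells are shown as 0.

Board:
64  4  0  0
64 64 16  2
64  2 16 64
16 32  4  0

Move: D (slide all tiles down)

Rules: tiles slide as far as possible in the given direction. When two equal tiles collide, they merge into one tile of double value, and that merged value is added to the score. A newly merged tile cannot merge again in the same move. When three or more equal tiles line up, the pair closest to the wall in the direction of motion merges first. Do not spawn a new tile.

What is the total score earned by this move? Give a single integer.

Slide down:
col 0: [64, 64, 64, 16] -> [0, 64, 128, 16]  score +128 (running 128)
col 1: [4, 64, 2, 32] -> [4, 64, 2, 32]  score +0 (running 128)
col 2: [0, 16, 16, 4] -> [0, 0, 32, 4]  score +32 (running 160)
col 3: [0, 2, 64, 0] -> [0, 0, 2, 64]  score +0 (running 160)
Board after move:
  0   4   0   0
 64  64   0   0
128   2  32   2
 16  32   4  64

Answer: 160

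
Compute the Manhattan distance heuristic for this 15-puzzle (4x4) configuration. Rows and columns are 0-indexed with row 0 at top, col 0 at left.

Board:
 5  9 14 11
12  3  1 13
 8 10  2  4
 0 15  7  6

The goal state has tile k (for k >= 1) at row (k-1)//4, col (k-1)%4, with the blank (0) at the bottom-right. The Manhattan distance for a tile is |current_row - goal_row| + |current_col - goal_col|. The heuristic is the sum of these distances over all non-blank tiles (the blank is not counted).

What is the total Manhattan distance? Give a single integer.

Answer: 41

Derivation:
Tile 5: (0,0)->(1,0) = 1
Tile 9: (0,1)->(2,0) = 3
Tile 14: (0,2)->(3,1) = 4
Tile 11: (0,3)->(2,2) = 3
Tile 12: (1,0)->(2,3) = 4
Tile 3: (1,1)->(0,2) = 2
Tile 1: (1,2)->(0,0) = 3
Tile 13: (1,3)->(3,0) = 5
Tile 8: (2,0)->(1,3) = 4
Tile 10: (2,1)->(2,1) = 0
Tile 2: (2,2)->(0,1) = 3
Tile 4: (2,3)->(0,3) = 2
Tile 15: (3,1)->(3,2) = 1
Tile 7: (3,2)->(1,2) = 2
Tile 6: (3,3)->(1,1) = 4
Sum: 1 + 3 + 4 + 3 + 4 + 2 + 3 + 5 + 4 + 0 + 3 + 2 + 1 + 2 + 4 = 41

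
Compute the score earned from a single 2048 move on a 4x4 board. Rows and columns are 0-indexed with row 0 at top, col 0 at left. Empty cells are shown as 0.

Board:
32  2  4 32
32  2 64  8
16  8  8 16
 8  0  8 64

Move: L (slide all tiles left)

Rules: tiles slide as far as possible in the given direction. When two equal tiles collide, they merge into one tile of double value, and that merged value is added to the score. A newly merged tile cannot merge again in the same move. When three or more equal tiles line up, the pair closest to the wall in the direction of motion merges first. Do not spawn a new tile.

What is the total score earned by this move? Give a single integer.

Slide left:
row 0: [32, 2, 4, 32] -> [32, 2, 4, 32]  score +0 (running 0)
row 1: [32, 2, 64, 8] -> [32, 2, 64, 8]  score +0 (running 0)
row 2: [16, 8, 8, 16] -> [16, 16, 16, 0]  score +16 (running 16)
row 3: [8, 0, 8, 64] -> [16, 64, 0, 0]  score +16 (running 32)
Board after move:
32  2  4 32
32  2 64  8
16 16 16  0
16 64  0  0

Answer: 32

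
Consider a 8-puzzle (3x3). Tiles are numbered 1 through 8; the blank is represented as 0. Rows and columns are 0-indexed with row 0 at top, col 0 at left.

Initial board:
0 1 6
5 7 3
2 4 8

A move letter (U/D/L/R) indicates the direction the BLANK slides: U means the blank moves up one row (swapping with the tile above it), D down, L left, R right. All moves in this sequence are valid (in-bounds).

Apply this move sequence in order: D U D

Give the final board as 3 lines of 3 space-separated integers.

Answer: 5 1 6
0 7 3
2 4 8

Derivation:
After move 1 (D):
5 1 6
0 7 3
2 4 8

After move 2 (U):
0 1 6
5 7 3
2 4 8

After move 3 (D):
5 1 6
0 7 3
2 4 8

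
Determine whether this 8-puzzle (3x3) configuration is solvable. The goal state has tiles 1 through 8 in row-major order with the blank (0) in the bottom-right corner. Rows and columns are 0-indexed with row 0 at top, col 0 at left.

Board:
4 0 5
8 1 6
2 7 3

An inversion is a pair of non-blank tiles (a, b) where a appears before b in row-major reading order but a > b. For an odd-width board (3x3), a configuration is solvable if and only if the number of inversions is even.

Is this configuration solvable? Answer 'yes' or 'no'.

Inversions (pairs i<j in row-major order where tile[i] > tile[j] > 0): 14
14 is even, so the puzzle is solvable.

Answer: yes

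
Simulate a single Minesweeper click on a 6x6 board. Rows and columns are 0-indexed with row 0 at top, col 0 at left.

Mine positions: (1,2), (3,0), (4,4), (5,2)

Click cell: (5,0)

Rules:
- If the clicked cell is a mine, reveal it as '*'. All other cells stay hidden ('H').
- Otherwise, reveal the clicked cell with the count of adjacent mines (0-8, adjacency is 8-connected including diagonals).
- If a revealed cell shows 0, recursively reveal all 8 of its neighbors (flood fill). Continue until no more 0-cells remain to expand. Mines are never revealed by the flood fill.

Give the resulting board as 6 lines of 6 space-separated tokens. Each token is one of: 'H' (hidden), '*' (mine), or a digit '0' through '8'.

H H H H H H
H H H H H H
H H H H H H
H H H H H H
1 2 H H H H
0 1 H H H H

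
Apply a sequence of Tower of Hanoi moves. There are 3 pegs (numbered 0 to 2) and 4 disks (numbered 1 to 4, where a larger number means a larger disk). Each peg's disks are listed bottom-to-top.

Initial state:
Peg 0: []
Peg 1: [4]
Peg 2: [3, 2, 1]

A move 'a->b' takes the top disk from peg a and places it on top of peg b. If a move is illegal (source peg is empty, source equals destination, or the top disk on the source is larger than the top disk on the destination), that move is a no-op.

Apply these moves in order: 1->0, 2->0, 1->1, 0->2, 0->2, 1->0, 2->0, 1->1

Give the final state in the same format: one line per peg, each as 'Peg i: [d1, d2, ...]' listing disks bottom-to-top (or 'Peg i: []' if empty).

After move 1 (1->0):
Peg 0: [4]
Peg 1: []
Peg 2: [3, 2, 1]

After move 2 (2->0):
Peg 0: [4, 1]
Peg 1: []
Peg 2: [3, 2]

After move 3 (1->1):
Peg 0: [4, 1]
Peg 1: []
Peg 2: [3, 2]

After move 4 (0->2):
Peg 0: [4]
Peg 1: []
Peg 2: [3, 2, 1]

After move 5 (0->2):
Peg 0: [4]
Peg 1: []
Peg 2: [3, 2, 1]

After move 6 (1->0):
Peg 0: [4]
Peg 1: []
Peg 2: [3, 2, 1]

After move 7 (2->0):
Peg 0: [4, 1]
Peg 1: []
Peg 2: [3, 2]

After move 8 (1->1):
Peg 0: [4, 1]
Peg 1: []
Peg 2: [3, 2]

Answer: Peg 0: [4, 1]
Peg 1: []
Peg 2: [3, 2]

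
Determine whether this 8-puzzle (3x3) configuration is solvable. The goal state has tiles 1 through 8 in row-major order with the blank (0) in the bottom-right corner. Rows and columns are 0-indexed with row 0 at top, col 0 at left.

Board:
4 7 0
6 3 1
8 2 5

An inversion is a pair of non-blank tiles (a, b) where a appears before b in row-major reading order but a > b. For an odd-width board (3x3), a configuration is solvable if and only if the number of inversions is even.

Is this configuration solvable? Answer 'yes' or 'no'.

Inversions (pairs i<j in row-major order where tile[i] > tile[j] > 0): 16
16 is even, so the puzzle is solvable.

Answer: yes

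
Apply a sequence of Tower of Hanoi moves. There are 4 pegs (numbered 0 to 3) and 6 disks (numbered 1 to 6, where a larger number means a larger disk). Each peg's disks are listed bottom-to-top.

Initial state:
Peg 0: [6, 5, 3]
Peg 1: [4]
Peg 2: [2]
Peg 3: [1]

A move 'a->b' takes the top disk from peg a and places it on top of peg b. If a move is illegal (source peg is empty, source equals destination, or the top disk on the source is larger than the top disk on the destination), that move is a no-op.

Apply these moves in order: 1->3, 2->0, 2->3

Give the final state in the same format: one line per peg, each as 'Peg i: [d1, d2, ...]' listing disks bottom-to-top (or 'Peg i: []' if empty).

After move 1 (1->3):
Peg 0: [6, 5, 3]
Peg 1: [4]
Peg 2: [2]
Peg 3: [1]

After move 2 (2->0):
Peg 0: [6, 5, 3, 2]
Peg 1: [4]
Peg 2: []
Peg 3: [1]

After move 3 (2->3):
Peg 0: [6, 5, 3, 2]
Peg 1: [4]
Peg 2: []
Peg 3: [1]

Answer: Peg 0: [6, 5, 3, 2]
Peg 1: [4]
Peg 2: []
Peg 3: [1]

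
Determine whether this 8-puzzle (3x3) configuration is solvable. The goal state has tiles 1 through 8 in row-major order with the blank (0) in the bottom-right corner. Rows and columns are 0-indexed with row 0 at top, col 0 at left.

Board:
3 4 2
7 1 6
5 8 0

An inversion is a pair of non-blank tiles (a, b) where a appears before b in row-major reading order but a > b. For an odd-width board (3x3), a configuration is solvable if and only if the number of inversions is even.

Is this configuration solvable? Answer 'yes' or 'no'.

Answer: no

Derivation:
Inversions (pairs i<j in row-major order where tile[i] > tile[j] > 0): 9
9 is odd, so the puzzle is not solvable.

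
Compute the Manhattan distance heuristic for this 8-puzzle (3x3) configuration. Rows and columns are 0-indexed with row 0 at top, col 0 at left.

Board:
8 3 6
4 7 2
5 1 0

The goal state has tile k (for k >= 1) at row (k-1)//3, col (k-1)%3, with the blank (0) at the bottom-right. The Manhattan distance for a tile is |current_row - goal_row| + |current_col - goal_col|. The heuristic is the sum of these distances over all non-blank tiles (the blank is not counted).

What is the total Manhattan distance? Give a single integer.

Answer: 14

Derivation:
Tile 8: at (0,0), goal (2,1), distance |0-2|+|0-1| = 3
Tile 3: at (0,1), goal (0,2), distance |0-0|+|1-2| = 1
Tile 6: at (0,2), goal (1,2), distance |0-1|+|2-2| = 1
Tile 4: at (1,0), goal (1,0), distance |1-1|+|0-0| = 0
Tile 7: at (1,1), goal (2,0), distance |1-2|+|1-0| = 2
Tile 2: at (1,2), goal (0,1), distance |1-0|+|2-1| = 2
Tile 5: at (2,0), goal (1,1), distance |2-1|+|0-1| = 2
Tile 1: at (2,1), goal (0,0), distance |2-0|+|1-0| = 3
Sum: 3 + 1 + 1 + 0 + 2 + 2 + 2 + 3 = 14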